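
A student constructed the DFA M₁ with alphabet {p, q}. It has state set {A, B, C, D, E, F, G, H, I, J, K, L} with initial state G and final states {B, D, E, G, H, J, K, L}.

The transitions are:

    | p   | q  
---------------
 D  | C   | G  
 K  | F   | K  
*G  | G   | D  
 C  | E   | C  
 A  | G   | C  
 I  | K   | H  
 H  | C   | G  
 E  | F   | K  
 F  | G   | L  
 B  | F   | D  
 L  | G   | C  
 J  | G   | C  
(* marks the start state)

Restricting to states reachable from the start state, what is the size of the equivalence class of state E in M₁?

States {A,B,H,I,J} cannot be reached from the start state, so discard them.
P0 = {D,E,G,K,L} | {C,F}.
Refine {D,E,G,K,L} on symbol p: members go to different blocks, giving {D,E,K} and {G,L}.
On input q, block {D,E,K} splits into {E,K} and {D}.
Refine {C,F} on symbol p: members go to different blocks, giving {C} and {F}.
On input q, block {G,L} splits into {G} and {L}.
No further refinement is possible. Final partition (6 blocks): {E,K} | {C} | {G} | {D} | {F} | {L}.
State E belongs to the block {E,K}, which has 2 states.

2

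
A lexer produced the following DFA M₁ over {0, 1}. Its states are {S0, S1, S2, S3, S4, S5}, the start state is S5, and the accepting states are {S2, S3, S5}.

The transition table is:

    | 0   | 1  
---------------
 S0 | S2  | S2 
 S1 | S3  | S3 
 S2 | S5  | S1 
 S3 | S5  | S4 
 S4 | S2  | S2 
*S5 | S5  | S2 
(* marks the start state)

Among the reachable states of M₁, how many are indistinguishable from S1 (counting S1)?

States {S0} cannot be reached from the start state, so discard them.
Start with accepting vs non-accepting: {S2,S3,S5} | {S1,S4}.
Refine {S2,S3,S5} on symbol 1: members go to different blocks, giving {S2,S3} and {S5}.
Stable partition: {S2,S3} | {S1,S4} | {S5} — 3 equivalence classes.
The equivalence class containing S1 is {S1,S4}, of size 2.

2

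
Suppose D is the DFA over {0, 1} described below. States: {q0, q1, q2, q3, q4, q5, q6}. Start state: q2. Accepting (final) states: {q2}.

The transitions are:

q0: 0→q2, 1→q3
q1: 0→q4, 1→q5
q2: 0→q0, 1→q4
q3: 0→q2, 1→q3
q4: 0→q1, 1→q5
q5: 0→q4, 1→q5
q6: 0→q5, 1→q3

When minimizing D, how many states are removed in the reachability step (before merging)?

1

No path from q2 leads to q6; the other 6 states are all reachable.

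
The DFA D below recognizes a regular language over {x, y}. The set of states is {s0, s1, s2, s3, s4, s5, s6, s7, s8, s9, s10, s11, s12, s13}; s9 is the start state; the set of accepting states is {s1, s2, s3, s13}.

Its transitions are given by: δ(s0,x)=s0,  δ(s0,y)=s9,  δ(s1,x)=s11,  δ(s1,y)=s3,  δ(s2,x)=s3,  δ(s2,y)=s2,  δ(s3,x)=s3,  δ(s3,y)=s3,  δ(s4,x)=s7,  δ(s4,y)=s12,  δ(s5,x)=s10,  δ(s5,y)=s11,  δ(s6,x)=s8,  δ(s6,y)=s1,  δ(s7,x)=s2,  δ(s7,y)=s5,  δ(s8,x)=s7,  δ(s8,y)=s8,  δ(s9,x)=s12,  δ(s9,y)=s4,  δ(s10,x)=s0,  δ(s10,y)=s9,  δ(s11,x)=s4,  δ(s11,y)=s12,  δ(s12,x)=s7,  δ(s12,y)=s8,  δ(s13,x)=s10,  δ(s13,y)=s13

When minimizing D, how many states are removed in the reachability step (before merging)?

Starting at s9 and following transitions, the reachable set is {s0, s2, s3, s4, s5, s7, s8, s9, s10, s11, s12}. That leaves s1, s6, s13 unreachable — 3 in total.

3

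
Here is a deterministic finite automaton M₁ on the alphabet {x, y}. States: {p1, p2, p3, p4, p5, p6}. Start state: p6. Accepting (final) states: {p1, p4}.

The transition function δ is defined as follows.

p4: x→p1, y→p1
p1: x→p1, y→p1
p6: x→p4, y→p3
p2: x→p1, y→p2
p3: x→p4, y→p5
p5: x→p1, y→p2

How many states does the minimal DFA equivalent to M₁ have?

2

Every state is reachable, so we keep all 6.
P0 = {p1,p4} | {p2,p3,p5,p6}.
No further refinement is possible. Final partition (2 blocks): {p1,p4} | {p2,p3,p5,p6}.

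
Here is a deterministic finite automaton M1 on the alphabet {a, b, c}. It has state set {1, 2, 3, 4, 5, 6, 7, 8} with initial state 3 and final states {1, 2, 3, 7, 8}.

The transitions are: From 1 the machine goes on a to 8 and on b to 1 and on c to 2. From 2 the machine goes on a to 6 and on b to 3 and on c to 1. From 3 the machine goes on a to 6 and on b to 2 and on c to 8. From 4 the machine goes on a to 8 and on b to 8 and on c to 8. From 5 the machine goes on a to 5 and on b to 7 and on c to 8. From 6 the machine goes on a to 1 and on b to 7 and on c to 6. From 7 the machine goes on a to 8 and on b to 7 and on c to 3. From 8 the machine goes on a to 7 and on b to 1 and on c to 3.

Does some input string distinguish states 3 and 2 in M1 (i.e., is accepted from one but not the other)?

First remove the unreachable states {4,5}; 6 states remain.
Start with accepting vs non-accepting: {1,2,3,7,8} | {6}.
Refine {1,2,3,7,8} on symbol a: members go to different blocks, giving {1,7,8} and {2,3}.
No further refinement is possible. Final partition (3 blocks): {1,7,8} | {6} | {2,3}.
3 and 2 lie in the same block of the stable partition, so they are equivalent — no string distinguishes them.

No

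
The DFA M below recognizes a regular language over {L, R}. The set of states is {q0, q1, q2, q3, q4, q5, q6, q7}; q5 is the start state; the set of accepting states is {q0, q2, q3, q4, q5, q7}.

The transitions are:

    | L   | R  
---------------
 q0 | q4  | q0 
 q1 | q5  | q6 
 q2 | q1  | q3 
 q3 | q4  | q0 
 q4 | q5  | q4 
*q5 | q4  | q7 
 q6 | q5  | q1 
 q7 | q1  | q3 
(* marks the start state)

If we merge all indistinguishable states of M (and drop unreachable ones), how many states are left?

5

First remove the unreachable states {q2}; 7 states remain.
Start with accepting vs non-accepting: {q0,q3,q4,q5,q7} | {q1,q6}.
On input L, block {q0,q3,q4,q5,q7} splits into {q0,q3,q4,q5} and {q7}.
Split {q0,q3,q4,q5} by δ(·,R) → {q0,q3,q4} and {q5}.
Refine {q0,q3,q4} on symbol L: members go to different blocks, giving {q0,q3} and {q4}.
No further refinement is possible. Final partition (5 blocks): {q0,q3} | {q1,q6} | {q7} | {q5} | {q4}.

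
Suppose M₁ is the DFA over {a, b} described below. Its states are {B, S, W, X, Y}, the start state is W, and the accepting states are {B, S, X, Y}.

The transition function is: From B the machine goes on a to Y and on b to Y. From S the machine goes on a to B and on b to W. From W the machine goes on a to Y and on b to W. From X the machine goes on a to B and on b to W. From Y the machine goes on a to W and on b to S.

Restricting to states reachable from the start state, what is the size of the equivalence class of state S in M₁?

1

First remove the unreachable states {X}; 4 states remain.
Start with accepting vs non-accepting: {B,S,Y} | {W}.
Refine {B,S,Y} on symbol a: members go to different blocks, giving {B,S} and {Y}.
On input a, block {B,S} splits into {B} and {S}.
The partition is now stable with 4 blocks: {B} | {W} | {Y} | {S}.
State S belongs to the block {S}, which has 1 states.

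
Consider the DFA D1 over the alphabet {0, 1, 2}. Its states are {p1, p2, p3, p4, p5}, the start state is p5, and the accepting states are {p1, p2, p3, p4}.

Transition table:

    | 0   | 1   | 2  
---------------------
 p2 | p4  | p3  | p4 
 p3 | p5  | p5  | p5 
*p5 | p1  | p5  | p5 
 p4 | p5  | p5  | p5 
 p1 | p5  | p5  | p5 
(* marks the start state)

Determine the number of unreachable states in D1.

Starting at p5 and following transitions, the reachable set is {p1, p5}. That leaves p2, p3, p4 unreachable — 3 in total.

3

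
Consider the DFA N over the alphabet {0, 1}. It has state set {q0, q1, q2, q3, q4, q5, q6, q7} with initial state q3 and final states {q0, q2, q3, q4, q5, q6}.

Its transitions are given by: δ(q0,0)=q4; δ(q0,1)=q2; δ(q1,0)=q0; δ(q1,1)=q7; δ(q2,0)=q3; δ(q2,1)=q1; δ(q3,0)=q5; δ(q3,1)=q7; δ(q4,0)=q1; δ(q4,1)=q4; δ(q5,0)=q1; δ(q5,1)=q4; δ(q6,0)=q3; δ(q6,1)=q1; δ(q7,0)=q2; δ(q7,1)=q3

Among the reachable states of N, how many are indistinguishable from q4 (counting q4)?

States {q6} cannot be reached from the start state, so discard them.
Initial partition by acceptance: {q0,q2,q3,q4,q5} | {q1,q7}.
Split {q0,q2,q3,q4,q5} by δ(·,0) → {q0,q2,q3} and {q4,q5}.
Refine {q0,q2,q3} on symbol 0: members go to different blocks, giving {q0,q3} and {q2}.
Refine {q0,q3} on symbol 1: members go to different blocks, giving {q0} and {q3}.
On input 0, block {q1,q7} splits into {q1} and {q7}.
No further refinement is possible. Final partition (6 blocks): {q0} | {q1} | {q4,q5} | {q2} | {q3} | {q7}.
State q4 belongs to the block {q4,q5}, which has 2 states.

2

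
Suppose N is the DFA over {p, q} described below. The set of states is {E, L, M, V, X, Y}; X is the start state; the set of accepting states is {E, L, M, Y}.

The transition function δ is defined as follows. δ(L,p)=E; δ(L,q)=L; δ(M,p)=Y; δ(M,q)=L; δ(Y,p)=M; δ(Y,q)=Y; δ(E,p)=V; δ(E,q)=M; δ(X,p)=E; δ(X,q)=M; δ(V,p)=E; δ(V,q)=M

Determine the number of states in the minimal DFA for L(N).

5

P0 = {E,L,M,Y} | {V,X}.
Refine {E,L,M,Y} on symbol p: members go to different blocks, giving {L,M,Y} and {E}.
Refine {L,M,Y} on symbol p: members go to different blocks, giving {M,Y} and {L}.
Split {M,Y} by δ(·,q) → {Y} and {M}.
The partition is now stable with 5 blocks: {Y} | {V,X} | {E} | {L} | {M}.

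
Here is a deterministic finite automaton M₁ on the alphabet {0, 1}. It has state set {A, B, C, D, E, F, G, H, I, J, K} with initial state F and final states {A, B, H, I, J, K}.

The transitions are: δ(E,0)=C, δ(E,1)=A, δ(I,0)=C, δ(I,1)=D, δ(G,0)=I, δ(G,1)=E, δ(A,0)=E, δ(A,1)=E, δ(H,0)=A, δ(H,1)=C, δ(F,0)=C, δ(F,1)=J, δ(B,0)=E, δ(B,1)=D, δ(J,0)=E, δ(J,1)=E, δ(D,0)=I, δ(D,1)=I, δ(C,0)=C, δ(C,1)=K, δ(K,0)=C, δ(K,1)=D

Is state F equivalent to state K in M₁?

Reachable states from the start: {A,C,D,E,F,I,J,K}. Unreachable: {B,G,H} — drop them.
Start with accepting vs non-accepting: {A,I,J,K} | {C,D,E,F}.
Split {C,D,E,F} by δ(·,0) → {C,E,F} and {D}.
Split {A,I,J,K} by δ(·,1) → {A,J} and {I,K}.
On input 1, block {C,E,F} splits into {E,F} and {C}.
No further refinement is possible. Final partition (5 blocks): {A,J} | {E,F} | {D} | {I,K} | {C}.
F and K end up in different blocks, so they are distinguishable. For instance, the string 'ε' is accepted from only K.

No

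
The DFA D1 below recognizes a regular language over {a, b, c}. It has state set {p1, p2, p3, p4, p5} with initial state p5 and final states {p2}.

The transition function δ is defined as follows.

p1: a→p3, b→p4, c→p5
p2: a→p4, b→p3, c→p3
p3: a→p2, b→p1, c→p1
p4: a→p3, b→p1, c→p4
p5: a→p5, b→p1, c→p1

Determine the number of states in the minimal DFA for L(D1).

P0 = {p2} | {p1,p3,p4,p5}.
Split {p1,p3,p4,p5} by δ(·,a) → {p1,p4,p5} and {p3}.
Refine {p1,p4,p5} on symbol a: members go to different blocks, giving {p1,p4} and {p5}.
Refine {p1,p4} on symbol c: members go to different blocks, giving {p1} and {p4}.
No further refinement is possible. Final partition (5 blocks): {p2} | {p1} | {p3} | {p5} | {p4}.

5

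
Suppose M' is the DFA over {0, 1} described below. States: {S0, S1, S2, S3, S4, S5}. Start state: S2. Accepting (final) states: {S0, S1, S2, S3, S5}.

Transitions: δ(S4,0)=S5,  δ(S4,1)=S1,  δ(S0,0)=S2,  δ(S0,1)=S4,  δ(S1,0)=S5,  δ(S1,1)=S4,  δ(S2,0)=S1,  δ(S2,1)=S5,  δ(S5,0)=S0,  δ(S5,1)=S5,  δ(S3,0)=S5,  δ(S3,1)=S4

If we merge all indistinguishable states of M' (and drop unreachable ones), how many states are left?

First remove the unreachable states {S3}; 5 states remain.
P0 = {S0,S1,S2,S5} | {S4}.
Refine {S0,S1,S2,S5} on symbol 1: members go to different blocks, giving {S0,S1} and {S2,S5}.
Stable partition: {S0,S1} | {S4} | {S2,S5} — 3 equivalence classes.

3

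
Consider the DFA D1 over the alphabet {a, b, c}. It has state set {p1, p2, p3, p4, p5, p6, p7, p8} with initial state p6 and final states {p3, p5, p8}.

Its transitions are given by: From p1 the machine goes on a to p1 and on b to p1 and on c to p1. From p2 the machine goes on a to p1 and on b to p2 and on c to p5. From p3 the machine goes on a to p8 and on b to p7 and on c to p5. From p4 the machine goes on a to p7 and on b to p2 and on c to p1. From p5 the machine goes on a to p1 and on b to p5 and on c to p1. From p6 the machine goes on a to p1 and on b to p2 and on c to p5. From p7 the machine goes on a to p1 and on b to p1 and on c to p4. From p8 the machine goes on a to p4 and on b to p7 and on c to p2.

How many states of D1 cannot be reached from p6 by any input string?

4

BFS from p6 reaches {p1, p2, p5, p6}; the 4 state(s) p3, p4, p7, p8 are never visited.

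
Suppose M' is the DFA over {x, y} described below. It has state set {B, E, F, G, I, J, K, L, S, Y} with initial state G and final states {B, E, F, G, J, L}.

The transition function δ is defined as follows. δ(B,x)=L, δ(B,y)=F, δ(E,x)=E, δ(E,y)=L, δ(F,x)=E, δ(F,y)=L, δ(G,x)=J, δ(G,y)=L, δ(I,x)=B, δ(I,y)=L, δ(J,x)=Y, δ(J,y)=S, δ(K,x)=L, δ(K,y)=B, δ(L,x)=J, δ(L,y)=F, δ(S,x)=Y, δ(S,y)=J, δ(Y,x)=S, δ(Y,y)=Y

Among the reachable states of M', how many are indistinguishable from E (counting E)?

2

States {B,I,K} cannot be reached from the start state, so discard them.
P0 = {E,F,G,J,L} | {S,Y}.
Split {E,F,G,J,L} by δ(·,x) → {E,F,G,L} and {J}.
Split {E,F,G,L} by δ(·,x) → {G,L} and {E,F}.
Split {G,L} by δ(·,y) → {L} and {G}.
On input y, block {S,Y} splits into {Y} and {S}.
Stable partition: {L} | {Y} | {J} | {E,F} | {G} | {S} — 6 equivalence classes.
State E belongs to the block {E,F}, which has 2 states.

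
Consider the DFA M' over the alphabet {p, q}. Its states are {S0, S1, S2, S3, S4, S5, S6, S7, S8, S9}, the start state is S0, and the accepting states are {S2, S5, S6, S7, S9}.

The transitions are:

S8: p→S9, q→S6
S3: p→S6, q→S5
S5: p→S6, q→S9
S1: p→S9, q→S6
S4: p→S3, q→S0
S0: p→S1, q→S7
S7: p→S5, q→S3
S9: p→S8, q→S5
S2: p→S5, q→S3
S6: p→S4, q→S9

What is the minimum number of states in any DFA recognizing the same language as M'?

8

First remove the unreachable states {S2}; 9 states remain.
P0 = {S5,S6,S7,S9} | {S0,S1,S3,S4,S8}.
On input p, block {S5,S6,S7,S9} splits into {S5,S7} and {S6,S9}.
On input p, block {S5,S7} splits into {S5} and {S7}.
Refine {S0,S1,S3,S4,S8} on symbol p: members go to different blocks, giving {S1,S3,S8} and {S0,S4}.
On input q, block {S1,S3,S8} splits into {S1,S8} and {S3}.
On input p, block {S6,S9} splits into {S6} and {S9}.
On input p, block {S0,S4} splits into {S0} and {S4}.
The partition is now stable with 8 blocks: {S5} | {S1,S8} | {S6} | {S7} | {S0} | {S3} | {S9} | {S4}.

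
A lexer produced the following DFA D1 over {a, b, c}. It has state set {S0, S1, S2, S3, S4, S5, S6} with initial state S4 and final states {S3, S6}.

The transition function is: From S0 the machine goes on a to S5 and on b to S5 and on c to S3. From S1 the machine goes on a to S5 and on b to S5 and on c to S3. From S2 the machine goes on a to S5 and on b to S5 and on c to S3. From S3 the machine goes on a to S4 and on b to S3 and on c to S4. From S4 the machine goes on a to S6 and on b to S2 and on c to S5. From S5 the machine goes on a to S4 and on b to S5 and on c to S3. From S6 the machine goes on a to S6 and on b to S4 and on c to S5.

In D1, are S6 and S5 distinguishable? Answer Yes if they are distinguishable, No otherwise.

First remove the unreachable states {S0,S1}; 5 states remain.
Initial partition by acceptance: {S3,S6} | {S2,S4,S5}.
Split {S3,S6} by δ(·,a) → {S3} and {S6}.
On input a, block {S2,S4,S5} splits into {S2,S5} and {S4}.
Split {S2,S5} by δ(·,a) → {S2} and {S5}.
Stable partition: {S3} | {S2} | {S6} | {S4} | {S5} — 5 equivalence classes.
S6 and S5 end up in different blocks, so they are distinguishable. For instance, the string 'ε' is accepted from only S6.

Yes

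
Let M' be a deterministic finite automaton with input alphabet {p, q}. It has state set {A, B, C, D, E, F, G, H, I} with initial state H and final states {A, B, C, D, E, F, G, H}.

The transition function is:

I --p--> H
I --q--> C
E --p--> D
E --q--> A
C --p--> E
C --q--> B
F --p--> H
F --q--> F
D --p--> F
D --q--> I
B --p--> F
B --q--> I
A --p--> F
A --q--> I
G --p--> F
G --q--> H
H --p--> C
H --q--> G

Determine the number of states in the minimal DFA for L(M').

7

P0 = {A,B,C,D,E,F,G,H} | {I}.
Refine {A,B,C,D,E,F,G,H} on symbol q: members go to different blocks, giving {C,E,F,G,H} and {A,B,D}.
Refine {C,E,F,G,H} on symbol p: members go to different blocks, giving {C,F,G,H} and {E}.
Refine {C,F,G,H} on symbol p: members go to different blocks, giving {F,G,H} and {C}.
Refine {F,G,H} on symbol p: members go to different blocks, giving {F,G} and {H}.
On input p, block {F,G} splits into {F} and {G}.
The partition is now stable with 7 blocks: {F} | {I} | {A,B,D} | {E} | {C} | {H} | {G}.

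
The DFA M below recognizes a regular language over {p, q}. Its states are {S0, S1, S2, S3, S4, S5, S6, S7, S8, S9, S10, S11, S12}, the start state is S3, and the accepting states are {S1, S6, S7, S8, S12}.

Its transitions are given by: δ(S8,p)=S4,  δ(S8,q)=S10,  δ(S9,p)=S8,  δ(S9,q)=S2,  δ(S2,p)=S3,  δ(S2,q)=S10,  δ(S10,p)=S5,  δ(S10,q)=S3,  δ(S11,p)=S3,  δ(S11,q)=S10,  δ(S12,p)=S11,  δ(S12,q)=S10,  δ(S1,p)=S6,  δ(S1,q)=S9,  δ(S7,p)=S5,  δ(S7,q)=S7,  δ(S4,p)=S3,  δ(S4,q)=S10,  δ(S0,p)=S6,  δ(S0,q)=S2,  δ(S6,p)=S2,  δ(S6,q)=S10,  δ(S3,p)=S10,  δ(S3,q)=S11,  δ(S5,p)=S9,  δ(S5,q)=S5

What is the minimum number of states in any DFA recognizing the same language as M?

6

Reachable states from the start: {S2,S3,S4,S5,S8,S9,S10,S11}. Unreachable: {S0,S1,S6,S7,S12} — drop them.
Start with accepting vs non-accepting: {S8} | {S2,S3,S4,S5,S9,S10,S11}.
Refine {S2,S3,S4,S5,S9,S10,S11} on symbol p: members go to different blocks, giving {S2,S3,S4,S5,S10,S11} and {S9}.
Refine {S2,S3,S4,S5,S10,S11} on symbol p: members go to different blocks, giving {S2,S3,S4,S10,S11} and {S5}.
On input p, block {S2,S3,S4,S10,S11} splits into {S2,S3,S4,S11} and {S10}.
On input p, block {S2,S3,S4,S11} splits into {S2,S4,S11} and {S3}.
Stable partition: {S8} | {S2,S4,S11} | {S9} | {S5} | {S10} | {S3} — 6 equivalence classes.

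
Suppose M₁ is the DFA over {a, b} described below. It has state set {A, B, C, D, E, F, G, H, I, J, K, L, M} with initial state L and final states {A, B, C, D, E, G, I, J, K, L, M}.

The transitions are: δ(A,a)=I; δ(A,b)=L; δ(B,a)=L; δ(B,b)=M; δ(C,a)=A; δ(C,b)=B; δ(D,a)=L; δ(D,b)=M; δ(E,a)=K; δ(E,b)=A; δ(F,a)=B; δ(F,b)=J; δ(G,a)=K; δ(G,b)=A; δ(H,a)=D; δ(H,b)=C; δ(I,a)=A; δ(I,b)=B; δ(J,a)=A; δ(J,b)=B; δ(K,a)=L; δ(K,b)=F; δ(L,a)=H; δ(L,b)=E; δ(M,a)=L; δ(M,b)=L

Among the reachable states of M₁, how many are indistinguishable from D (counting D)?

2

Reachable states from the start: {A,B,C,D,E,F,H,I,J,K,L,M}. Unreachable: {G} — drop them.
P0 = {A,B,C,D,E,I,J,K,L,M} | {F,H}.
Refine {A,B,C,D,E,I,J,K,L,M} on symbol a: members go to different blocks, giving {A,B,C,D,E,I,J,K,M} and {L}.
Split {A,B,C,D,E,I,J,K,M} by δ(·,a) → {A,C,E,I,J} and {B,D,K,M}.
Split {A,C,E,I,J} by δ(·,a) → {A,C,I,J} and {E}.
On input b, block {A,C,I,J} splits into {C,I,J} and {A}.
Refine {B,D,K,M} on symbol b: members go to different blocks, giving {B,D} and {K} and {M}.
No further refinement is possible. Final partition (8 blocks): {C,I,J} | {F,H} | {L} | {B,D} | {E} | {A} | {K} | {M}.
State D belongs to the block {B,D}, which has 2 states.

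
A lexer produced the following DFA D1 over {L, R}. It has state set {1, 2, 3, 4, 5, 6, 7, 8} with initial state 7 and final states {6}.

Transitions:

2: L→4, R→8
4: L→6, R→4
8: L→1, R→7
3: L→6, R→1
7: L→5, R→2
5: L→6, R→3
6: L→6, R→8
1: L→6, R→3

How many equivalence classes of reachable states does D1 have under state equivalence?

3

All states are reachable from the start state.
P0 = {6} | {1,2,3,4,5,7,8}.
Refine {1,2,3,4,5,7,8} on symbol L: members go to different blocks, giving {1,3,4,5} and {2,7,8}.
The partition is now stable with 3 blocks: {6} | {1,3,4,5} | {2,7,8}.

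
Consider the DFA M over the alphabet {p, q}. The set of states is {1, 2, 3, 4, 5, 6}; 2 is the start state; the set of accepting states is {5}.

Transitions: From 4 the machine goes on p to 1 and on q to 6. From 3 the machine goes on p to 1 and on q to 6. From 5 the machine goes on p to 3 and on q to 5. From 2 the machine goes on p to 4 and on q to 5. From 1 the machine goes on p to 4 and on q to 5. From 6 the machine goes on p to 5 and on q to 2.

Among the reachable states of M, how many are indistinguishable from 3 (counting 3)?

All states are reachable from the start state.
Start with accepting vs non-accepting: {5} | {1,2,3,4,6}.
Split {1,2,3,4,6} by δ(·,p) → {1,2,3,4} and {6}.
Split {1,2,3,4} by δ(·,q) → {1,2} and {3,4}.
The partition is now stable with 4 blocks: {5} | {1,2} | {6} | {3,4}.
The equivalence class containing 3 is {3,4}, of size 2.

2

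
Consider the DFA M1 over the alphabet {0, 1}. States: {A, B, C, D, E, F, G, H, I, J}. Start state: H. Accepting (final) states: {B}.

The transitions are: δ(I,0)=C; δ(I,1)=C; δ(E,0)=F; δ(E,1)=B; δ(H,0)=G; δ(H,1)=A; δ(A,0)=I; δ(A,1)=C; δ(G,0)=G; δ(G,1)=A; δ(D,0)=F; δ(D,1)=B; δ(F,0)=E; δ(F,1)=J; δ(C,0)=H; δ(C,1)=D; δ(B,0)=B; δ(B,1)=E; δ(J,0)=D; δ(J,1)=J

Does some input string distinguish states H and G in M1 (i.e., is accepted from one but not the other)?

P0 = {B} | {A,C,D,E,F,G,H,I,J}.
Split {A,C,D,E,F,G,H,I,J} by δ(·,1) → {A,C,F,G,H,I,J} and {D,E}.
Split {A,C,F,G,H,I,J} by δ(·,0) → {A,C,G,H,I} and {F,J}.
Split {A,C,G,H,I} by δ(·,1) → {A,G,H,I} and {C}.
Refine {A,G,H,I} on symbol 0: members go to different blocks, giving {A,G,H} and {I}.
On input 0, block {A,G,H} splits into {G,H} and {A}.
The partition is now stable with 7 blocks: {B} | {G,H} | {D,E} | {F,J} | {C} | {I} | {A}.
H and G lie in the same block of the stable partition, so they are equivalent — no string distinguishes them.

No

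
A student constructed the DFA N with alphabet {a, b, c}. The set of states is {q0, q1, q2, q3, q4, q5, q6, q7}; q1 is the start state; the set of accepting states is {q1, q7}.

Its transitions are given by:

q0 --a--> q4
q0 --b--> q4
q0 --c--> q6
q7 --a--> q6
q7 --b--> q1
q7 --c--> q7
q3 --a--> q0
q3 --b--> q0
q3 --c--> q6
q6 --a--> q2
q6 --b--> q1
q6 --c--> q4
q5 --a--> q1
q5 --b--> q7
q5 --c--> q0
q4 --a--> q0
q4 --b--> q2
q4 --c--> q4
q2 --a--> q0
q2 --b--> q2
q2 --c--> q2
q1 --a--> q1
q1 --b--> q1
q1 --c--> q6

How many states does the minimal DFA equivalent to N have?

4

Reachable states from the start: {q0,q1,q2,q4,q6}. Unreachable: {q3,q5,q7} — drop them.
Initial partition by acceptance: {q1} | {q0,q2,q4,q6}.
On input b, block {q0,q2,q4,q6} splits into {q0,q2,q4} and {q6}.
Refine {q0,q2,q4} on symbol c: members go to different blocks, giving {q2,q4} and {q0}.
Stable partition: {q1} | {q2,q4} | {q6} | {q0} — 4 equivalence classes.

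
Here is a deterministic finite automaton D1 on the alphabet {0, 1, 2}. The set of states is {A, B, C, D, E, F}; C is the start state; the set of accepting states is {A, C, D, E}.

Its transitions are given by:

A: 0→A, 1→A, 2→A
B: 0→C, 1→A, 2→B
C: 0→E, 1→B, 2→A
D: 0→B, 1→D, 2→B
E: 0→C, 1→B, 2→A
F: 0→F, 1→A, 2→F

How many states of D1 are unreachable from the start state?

2

BFS from C reaches {A, B, C, E}; the 2 state(s) D, F are never visited.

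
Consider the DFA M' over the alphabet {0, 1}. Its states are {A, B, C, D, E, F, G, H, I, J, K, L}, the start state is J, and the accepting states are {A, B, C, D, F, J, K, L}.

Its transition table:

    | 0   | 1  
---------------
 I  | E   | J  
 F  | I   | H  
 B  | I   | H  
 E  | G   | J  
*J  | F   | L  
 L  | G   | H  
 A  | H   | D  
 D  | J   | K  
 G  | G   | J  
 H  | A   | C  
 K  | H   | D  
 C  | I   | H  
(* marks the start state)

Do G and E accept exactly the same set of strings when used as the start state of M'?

Reachable states from the start: {A,C,D,E,F,G,H,I,J,K,L}. Unreachable: {B} — drop them.
P0 = {A,C,D,F,J,K,L} | {E,G,H,I}.
Split {A,C,D,F,J,K,L} by δ(·,0) → {A,C,F,K,L} and {D,J}.
On input 1, block {A,C,F,K,L} splits into {C,F,L} and {A,K}.
Refine {E,G,H,I} on symbol 0: members go to different blocks, giving {E,G,I} and {H}.
On input 0, block {D,J} splits into {D} and {J}.
Stable partition: {C,F,L} | {E,G,I} | {D} | {A,K} | {H} | {J} — 6 equivalence classes.
G and E lie in the same block of the stable partition, so they are equivalent — no string distinguishes them.

Yes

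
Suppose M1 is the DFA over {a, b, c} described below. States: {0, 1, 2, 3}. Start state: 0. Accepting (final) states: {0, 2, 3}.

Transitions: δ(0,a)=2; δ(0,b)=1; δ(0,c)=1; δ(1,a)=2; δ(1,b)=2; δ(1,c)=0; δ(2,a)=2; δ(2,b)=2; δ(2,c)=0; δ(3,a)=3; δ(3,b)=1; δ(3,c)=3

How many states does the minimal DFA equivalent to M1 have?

3

First remove the unreachable states {3}; 3 states remain.
Start with accepting vs non-accepting: {0,2} | {1}.
Refine {0,2} on symbol b: members go to different blocks, giving {0} and {2}.
The partition is now stable with 3 blocks: {0} | {1} | {2}.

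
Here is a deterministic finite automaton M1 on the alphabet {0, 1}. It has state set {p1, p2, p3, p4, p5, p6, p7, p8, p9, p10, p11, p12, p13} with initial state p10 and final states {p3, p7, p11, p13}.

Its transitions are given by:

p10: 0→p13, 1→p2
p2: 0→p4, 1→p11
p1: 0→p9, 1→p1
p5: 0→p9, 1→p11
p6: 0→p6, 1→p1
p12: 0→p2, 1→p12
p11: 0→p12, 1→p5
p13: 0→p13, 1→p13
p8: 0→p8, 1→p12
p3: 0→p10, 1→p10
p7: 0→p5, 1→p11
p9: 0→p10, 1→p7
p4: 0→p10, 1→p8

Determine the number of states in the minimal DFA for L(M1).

10

Reachable states from the start: {p2,p4,p5,p7,p8,p9,p10,p11,p12,p13}. Unreachable: {p1,p3,p6} — drop them.
Initial partition by acceptance: {p7,p11,p13} | {p2,p4,p5,p8,p9,p10,p12}.
Refine {p7,p11,p13} on symbol 0: members go to different blocks, giving {p7,p11} and {p13}.
On input 1, block {p7,p11} splits into {p7} and {p11}.
Split {p2,p4,p5,p8,p9,p10,p12} by δ(·,0) → {p2,p4,p5,p8,p9,p12} and {p10}.
Refine {p2,p4,p5,p8,p9,p12} on symbol 0: members go to different blocks, giving {p2,p5,p8,p12} and {p4,p9}.
On input 0, block {p2,p5,p8,p12} splits into {p2,p5} and {p8,p12}.
Split {p4,p9} by δ(·,1) → {p4} and {p9}.
Split {p2,p5} by δ(·,0) → {p2} and {p5}.
Split {p8,p12} by δ(·,0) → {p8} and {p12}.
No further refinement is possible. Final partition (10 blocks): {p7} | {p2} | {p13} | {p11} | {p10} | {p4} | {p8} | {p9} | {p5} | {p12}.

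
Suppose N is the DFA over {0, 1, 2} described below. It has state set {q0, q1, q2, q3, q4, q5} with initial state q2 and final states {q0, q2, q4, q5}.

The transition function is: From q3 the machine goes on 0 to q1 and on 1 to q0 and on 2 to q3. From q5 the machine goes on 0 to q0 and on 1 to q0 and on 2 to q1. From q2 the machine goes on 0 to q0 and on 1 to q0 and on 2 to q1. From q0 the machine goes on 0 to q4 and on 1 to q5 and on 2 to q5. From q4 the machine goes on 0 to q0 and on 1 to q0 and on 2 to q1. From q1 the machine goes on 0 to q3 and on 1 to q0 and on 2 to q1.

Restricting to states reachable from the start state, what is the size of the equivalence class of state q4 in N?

Every state is reachable, so we keep all 6.
P0 = {q0,q2,q4,q5} | {q1,q3}.
On input 2, block {q0,q2,q4,q5} splits into {q2,q4,q5} and {q0}.
Stable partition: {q2,q4,q5} | {q1,q3} | {q0} — 3 equivalence classes.
The equivalence class containing q4 is {q2,q4,q5}, of size 3.

3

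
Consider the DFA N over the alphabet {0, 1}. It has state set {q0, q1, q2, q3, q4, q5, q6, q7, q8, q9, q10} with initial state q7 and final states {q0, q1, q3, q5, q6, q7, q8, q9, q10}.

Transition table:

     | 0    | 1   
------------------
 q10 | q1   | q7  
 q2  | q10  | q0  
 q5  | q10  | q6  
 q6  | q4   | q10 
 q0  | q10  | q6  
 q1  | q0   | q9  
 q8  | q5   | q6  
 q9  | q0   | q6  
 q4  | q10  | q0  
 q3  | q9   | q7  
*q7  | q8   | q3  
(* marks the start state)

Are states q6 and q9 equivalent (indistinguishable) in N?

No

Reachable states from the start: {q0,q1,q3,q4,q5,q6,q7,q8,q9,q10}. Unreachable: {q2} — drop them.
Start with accepting vs non-accepting: {q0,q1,q3,q5,q6,q7,q8,q9,q10} | {q4}.
Refine {q0,q1,q3,q5,q6,q7,q8,q9,q10} on symbol 0: members go to different blocks, giving {q0,q1,q3,q5,q7,q8,q9,q10} and {q6}.
Refine {q0,q1,q3,q5,q7,q8,q9,q10} on symbol 1: members go to different blocks, giving {q0,q5,q8,q9} and {q1,q3,q7,q10}.
Split {q0,q5,q8,q9} by δ(·,0) → {q0,q5} and {q8,q9}.
Refine {q1,q3,q7,q10} on symbol 0: members go to different blocks, giving {q3,q7} and {q1} and {q10}.
Stable partition: {q0,q5} | {q4} | {q6} | {q3,q7} | {q8,q9} | {q1} | {q10} — 7 equivalence classes.
q6 and q9 end up in different blocks, so they are distinguishable. For instance, the string '0' is accepted from only q9.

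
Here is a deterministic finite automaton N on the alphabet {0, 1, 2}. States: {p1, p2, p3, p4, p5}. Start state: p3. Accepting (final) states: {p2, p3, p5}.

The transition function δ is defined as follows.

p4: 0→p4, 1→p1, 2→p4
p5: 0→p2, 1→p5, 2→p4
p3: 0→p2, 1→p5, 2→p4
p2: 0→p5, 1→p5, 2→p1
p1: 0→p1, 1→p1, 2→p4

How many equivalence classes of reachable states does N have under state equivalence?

2

All states are reachable from the start state.
Start with accepting vs non-accepting: {p2,p3,p5} | {p1,p4}.
Stable partition: {p2,p3,p5} | {p1,p4} — 2 equivalence classes.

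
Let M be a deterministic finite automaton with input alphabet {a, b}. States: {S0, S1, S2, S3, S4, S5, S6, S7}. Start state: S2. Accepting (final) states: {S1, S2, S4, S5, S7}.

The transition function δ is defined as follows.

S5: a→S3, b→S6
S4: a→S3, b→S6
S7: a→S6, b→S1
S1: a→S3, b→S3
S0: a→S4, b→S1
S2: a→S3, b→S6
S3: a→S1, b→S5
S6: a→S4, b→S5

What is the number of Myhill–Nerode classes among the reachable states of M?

2

States {S0,S7} cannot be reached from the start state, so discard them.
P0 = {S1,S2,S4,S5} | {S3,S6}.
Stable partition: {S1,S2,S4,S5} | {S3,S6} — 2 equivalence classes.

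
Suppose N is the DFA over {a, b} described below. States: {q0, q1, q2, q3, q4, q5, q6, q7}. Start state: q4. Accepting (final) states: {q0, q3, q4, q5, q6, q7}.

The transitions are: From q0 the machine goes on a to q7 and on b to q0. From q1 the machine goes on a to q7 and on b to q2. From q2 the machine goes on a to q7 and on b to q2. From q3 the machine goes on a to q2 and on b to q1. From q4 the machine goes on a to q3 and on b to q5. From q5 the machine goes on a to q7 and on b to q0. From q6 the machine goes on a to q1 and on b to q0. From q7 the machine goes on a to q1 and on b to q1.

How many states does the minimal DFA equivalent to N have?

Reachable states from the start: {q0,q1,q2,q3,q4,q5,q7}. Unreachable: {q6} — drop them.
P0 = {q0,q3,q4,q5,q7} | {q1,q2}.
Refine {q0,q3,q4,q5,q7} on symbol a: members go to different blocks, giving {q0,q4,q5} and {q3,q7}.
The partition is now stable with 3 blocks: {q0,q4,q5} | {q1,q2} | {q3,q7}.

3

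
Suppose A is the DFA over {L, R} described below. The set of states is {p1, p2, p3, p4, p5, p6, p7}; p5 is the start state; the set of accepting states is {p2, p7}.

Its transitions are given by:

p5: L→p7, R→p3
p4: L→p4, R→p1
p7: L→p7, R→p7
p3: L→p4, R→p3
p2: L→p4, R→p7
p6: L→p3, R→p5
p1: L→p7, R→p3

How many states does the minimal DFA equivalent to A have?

4

First remove the unreachable states {p2,p6}; 5 states remain.
Start with accepting vs non-accepting: {p7} | {p1,p3,p4,p5}.
Split {p1,p3,p4,p5} by δ(·,L) → {p1,p5} and {p3,p4}.
Split {p3,p4} by δ(·,R) → {p3} and {p4}.
The partition is now stable with 4 blocks: {p7} | {p1,p5} | {p3} | {p4}.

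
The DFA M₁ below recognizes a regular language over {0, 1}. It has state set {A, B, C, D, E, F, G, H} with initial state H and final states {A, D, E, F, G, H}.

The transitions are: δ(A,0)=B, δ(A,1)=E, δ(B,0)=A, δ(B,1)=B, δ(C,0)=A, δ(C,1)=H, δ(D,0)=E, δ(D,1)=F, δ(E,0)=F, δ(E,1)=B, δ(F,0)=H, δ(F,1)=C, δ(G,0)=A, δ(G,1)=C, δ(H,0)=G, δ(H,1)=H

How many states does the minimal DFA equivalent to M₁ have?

7

First remove the unreachable states {D}; 7 states remain.
Start with accepting vs non-accepting: {A,E,F,G,H} | {B,C}.
On input 0, block {A,E,F,G,H} splits into {E,F,G,H} and {A}.
Split {E,F,G,H} by δ(·,0) → {E,F,H} and {G}.
On input 0, block {E,F,H} splits into {E,F} and {H}.
On input 0, block {E,F} splits into {E} and {F}.
On input 1, block {B,C} splits into {B} and {C}.
Stable partition: {E} | {B} | {A} | {G} | {H} | {F} | {C} — 7 equivalence classes.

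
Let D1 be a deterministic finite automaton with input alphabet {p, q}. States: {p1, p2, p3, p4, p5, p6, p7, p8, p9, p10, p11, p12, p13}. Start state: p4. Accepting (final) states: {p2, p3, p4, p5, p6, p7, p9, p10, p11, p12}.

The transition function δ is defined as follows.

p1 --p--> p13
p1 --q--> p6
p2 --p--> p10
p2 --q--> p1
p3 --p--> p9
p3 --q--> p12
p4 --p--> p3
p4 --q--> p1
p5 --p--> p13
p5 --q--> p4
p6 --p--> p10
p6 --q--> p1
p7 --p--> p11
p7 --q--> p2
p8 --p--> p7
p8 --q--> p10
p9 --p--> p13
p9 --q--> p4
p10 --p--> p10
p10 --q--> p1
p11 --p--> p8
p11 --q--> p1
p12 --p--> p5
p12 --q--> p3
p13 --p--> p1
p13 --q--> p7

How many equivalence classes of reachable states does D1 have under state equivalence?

Every state is reachable, so we keep all 13.
Initial partition by acceptance: {p2,p3,p4,p5,p6,p7,p9,p10,p11,p12} | {p1,p8,p13}.
Refine {p2,p3,p4,p5,p6,p7,p9,p10,p11,p12} on symbol p: members go to different blocks, giving {p2,p3,p4,p6,p7,p10,p12} and {p5,p9,p11}.
Refine {p2,p3,p4,p6,p7,p10,p12} on symbol p: members go to different blocks, giving {p2,p4,p6,p10} and {p3,p7,p12}.
Split {p2,p4,p6,p10} by δ(·,p) → {p2,p6,p10} and {p4}.
Split {p1,p8,p13} by δ(·,p) → {p1,p13} and {p8}.
Split {p1,p13} by δ(·,q) → {p1} and {p13}.
Split {p5,p9,p11} by δ(·,p) → {p5,p9} and {p11}.
On input p, block {p3,p7,p12} splits into {p3,p12} and {p7}.
The partition is now stable with 9 blocks: {p2,p6,p10} | {p1} | {p5,p9} | {p3,p12} | {p4} | {p8} | {p13} | {p11} | {p7}.

9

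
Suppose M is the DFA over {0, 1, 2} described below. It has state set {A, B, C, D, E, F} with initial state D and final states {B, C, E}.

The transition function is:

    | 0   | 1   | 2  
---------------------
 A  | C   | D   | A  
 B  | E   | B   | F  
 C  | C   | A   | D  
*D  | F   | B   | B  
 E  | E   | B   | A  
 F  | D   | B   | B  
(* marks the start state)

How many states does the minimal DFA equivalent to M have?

5

All states are reachable from the start state.
P0 = {B,C,E} | {A,D,F}.
On input 1, block {B,C,E} splits into {B,E} and {C}.
On input 0, block {A,D,F} splits into {D,F} and {A}.
Split {B,E} by δ(·,2) → {B} and {E}.
Stable partition: {B} | {D,F} | {C} | {A} | {E} — 5 equivalence classes.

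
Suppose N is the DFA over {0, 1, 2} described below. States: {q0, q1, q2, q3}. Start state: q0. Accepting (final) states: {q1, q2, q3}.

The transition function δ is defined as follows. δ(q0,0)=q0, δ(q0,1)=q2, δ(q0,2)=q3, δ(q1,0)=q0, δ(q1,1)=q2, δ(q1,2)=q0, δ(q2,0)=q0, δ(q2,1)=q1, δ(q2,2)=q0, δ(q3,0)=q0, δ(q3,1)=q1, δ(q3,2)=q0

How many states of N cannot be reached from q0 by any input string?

Every one of the 4 states is reachable from q0.

0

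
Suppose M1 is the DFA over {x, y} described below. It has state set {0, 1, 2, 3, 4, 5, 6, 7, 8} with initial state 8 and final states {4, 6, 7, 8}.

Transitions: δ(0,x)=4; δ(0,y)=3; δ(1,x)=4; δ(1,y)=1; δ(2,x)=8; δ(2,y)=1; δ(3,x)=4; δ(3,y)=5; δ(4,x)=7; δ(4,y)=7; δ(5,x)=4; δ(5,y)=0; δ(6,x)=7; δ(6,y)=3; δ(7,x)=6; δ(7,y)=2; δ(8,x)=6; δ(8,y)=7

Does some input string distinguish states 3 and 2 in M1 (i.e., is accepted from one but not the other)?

Start with accepting vs non-accepting: {4,6,7,8} | {0,1,2,3,5}.
On input y, block {4,6,7,8} splits into {4,8} and {6,7}.
No further refinement is possible. Final partition (3 blocks): {4,8} | {0,1,2,3,5} | {6,7}.
3 and 2 lie in the same block of the stable partition, so they are equivalent — no string distinguishes them.

No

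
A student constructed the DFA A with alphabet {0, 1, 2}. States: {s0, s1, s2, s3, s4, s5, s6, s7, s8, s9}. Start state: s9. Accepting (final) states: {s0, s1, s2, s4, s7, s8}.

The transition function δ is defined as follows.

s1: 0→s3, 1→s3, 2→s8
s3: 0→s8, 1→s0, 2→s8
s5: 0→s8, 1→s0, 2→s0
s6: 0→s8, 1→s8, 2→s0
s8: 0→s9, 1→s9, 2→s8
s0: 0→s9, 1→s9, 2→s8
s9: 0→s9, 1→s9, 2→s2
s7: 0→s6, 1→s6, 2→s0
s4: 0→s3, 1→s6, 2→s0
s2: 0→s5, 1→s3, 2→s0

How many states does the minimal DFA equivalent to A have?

First remove the unreachable states {s1,s4,s6,s7}; 6 states remain.
Initial partition by acceptance: {s0,s2,s8} | {s3,s5,s9}.
Split {s3,s5,s9} by δ(·,0) → {s3,s5} and {s9}.
On input 0, block {s0,s2,s8} splits into {s0,s8} and {s2}.
Stable partition: {s0,s8} | {s3,s5} | {s9} | {s2} — 4 equivalence classes.

4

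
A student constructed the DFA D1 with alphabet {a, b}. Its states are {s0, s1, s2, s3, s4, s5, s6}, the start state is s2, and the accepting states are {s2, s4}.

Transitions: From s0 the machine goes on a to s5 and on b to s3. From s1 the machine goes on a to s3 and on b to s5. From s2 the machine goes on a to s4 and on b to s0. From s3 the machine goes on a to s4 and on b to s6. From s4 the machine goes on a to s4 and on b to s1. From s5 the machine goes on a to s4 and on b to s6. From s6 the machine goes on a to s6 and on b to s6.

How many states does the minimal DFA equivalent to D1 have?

4

Start with accepting vs non-accepting: {s2,s4} | {s0,s1,s3,s5,s6}.
On input a, block {s0,s1,s3,s5,s6} splits into {s0,s1,s6} and {s3,s5}.
Refine {s0,s1,s6} on symbol a: members go to different blocks, giving {s0,s1} and {s6}.
Stable partition: {s2,s4} | {s0,s1} | {s3,s5} | {s6} — 4 equivalence classes.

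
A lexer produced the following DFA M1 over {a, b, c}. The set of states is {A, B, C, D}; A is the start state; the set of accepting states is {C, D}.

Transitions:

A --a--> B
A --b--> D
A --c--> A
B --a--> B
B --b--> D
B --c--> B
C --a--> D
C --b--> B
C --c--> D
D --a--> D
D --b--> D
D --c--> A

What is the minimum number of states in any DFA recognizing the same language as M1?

States {C} cannot be reached from the start state, so discard them.
P0 = {D} | {A,B}.
The partition is now stable with 2 blocks: {D} | {A,B}.

2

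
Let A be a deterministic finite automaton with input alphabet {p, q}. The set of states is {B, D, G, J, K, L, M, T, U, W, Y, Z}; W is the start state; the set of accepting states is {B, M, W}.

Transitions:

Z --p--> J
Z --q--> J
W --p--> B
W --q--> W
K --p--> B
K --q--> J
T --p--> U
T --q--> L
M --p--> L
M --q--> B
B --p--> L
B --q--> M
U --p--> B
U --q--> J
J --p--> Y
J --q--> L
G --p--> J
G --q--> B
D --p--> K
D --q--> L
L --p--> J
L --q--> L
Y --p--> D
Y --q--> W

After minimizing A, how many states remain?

7

Reachable states from the start: {B,D,J,K,L,M,W,Y}. Unreachable: {G,T,U,Z} — drop them.
Initial partition by acceptance: {B,M,W} | {D,J,K,L,Y}.
On input p, block {B,M,W} splits into {B,M} and {W}.
On input p, block {D,J,K,L,Y} splits into {D,J,L,Y} and {K}.
On input p, block {D,J,L,Y} splits into {J,L,Y} and {D}.
Refine {J,L,Y} on symbol p: members go to different blocks, giving {J,L} and {Y}.
Split {J,L} by δ(·,p) → {J} and {L}.
The partition is now stable with 7 blocks: {B,M} | {J} | {W} | {K} | {D} | {Y} | {L}.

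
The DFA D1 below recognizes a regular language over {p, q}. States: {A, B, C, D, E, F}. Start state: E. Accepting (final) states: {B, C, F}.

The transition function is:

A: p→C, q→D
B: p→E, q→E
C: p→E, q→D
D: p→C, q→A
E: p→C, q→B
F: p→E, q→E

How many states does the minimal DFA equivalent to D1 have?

Reachable states from the start: {A,B,C,D,E}. Unreachable: {F} — drop them.
P0 = {B,C} | {A,D,E}.
On input q, block {A,D,E} splits into {A,D} and {E}.
Split {B,C} by δ(·,q) → {B} and {C}.
No further refinement is possible. Final partition (4 blocks): {B} | {A,D} | {E} | {C}.

4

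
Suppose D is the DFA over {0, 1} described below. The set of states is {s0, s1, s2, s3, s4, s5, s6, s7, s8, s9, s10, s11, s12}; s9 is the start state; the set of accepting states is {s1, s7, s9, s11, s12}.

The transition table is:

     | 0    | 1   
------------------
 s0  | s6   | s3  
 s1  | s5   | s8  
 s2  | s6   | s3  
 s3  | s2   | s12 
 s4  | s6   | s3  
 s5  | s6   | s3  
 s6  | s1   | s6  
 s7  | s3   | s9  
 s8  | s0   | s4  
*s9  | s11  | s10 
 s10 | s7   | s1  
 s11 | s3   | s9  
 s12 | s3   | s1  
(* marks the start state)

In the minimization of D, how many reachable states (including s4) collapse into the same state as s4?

Start with accepting vs non-accepting: {s1,s7,s9,s11,s12} | {s0,s2,s3,s4,s5,s6,s8,s10}.
On input 0, block {s1,s7,s9,s11,s12} splits into {s1,s7,s11,s12} and {s9}.
Refine {s1,s7,s11,s12} on symbol 1: members go to different blocks, giving {s7,s11} and {s1} and {s12}.
Refine {s0,s2,s3,s4,s5,s6,s8,s10} on symbol 0: members go to different blocks, giving {s0,s2,s3,s4,s5,s8} and {s6} and {s10}.
Split {s0,s2,s3,s4,s5,s8} by δ(·,0) → {s0,s2,s4,s5} and {s3,s8}.
Split {s3,s8} by δ(·,1) → {s3} and {s8}.
The partition is now stable with 9 blocks: {s7,s11} | {s0,s2,s4,s5} | {s9} | {s1} | {s12} | {s6} | {s10} | {s3} | {s8}.
State s4 belongs to the block {s0,s2,s4,s5}, which has 4 states.

4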